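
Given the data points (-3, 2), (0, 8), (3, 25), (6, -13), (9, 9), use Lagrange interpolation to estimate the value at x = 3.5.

Lagrange interpolation formula:
P(x) = Σ yᵢ × Lᵢ(x)
where Lᵢ(x) = Π_{j≠i} (x - xⱼ)/(xᵢ - xⱼ)

L_0(3.5) = (3.5 - 0)/(-3 - 0) × (3.5 - 3)/(-3 - 3) × (3.5 - 6)/(-3 - 6) × (3.5 - 9)/(-3 - 9) = 0.012378
L_1(3.5) = (3.5 - (-3))/(0 - (-3)) × (3.5 - 3)/(0 - 3) × (3.5 - 6)/(0 - 6) × (3.5 - 9)/(0 - 9) = -0.091950
L_2(3.5) = (3.5 - (-3))/(3 - (-3)) × (3.5 - 0)/(3 - 0) × (3.5 - 6)/(3 - 6) × (3.5 - 9)/(3 - 9) = 0.965471
L_3(3.5) = (3.5 - (-3))/(6 - (-3)) × (3.5 - 0)/(6 - 0) × (3.5 - 3)/(6 - 3) × (3.5 - 9)/(6 - 9) = 0.128729
L_4(3.5) = (3.5 - (-3))/(9 - (-3)) × (3.5 - 0)/(9 - 0) × (3.5 - 3)/(9 - 3) × (3.5 - 6)/(9 - 6) = -0.014628

P(3.5) = 2×L_0(3.5) + 8×L_1(3.5) + 25×L_2(3.5) + (-13)×L_3(3.5) + 9×L_4(3.5)
P(3.5) = 21.620788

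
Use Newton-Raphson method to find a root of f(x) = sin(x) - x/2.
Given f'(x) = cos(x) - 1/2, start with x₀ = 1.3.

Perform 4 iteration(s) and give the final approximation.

f(x) = sin(x) - x/2
f'(x) = cos(x) - 1/2
x₀ = 1.3

Newton-Raphson formula: x_{n+1} = x_n - f(x_n)/f'(x_n)

Iteration 1:
  f(1.300000) = 0.313558
  f'(1.300000) = -0.232501
  x_1 = 1.300000 - 0.313558/(-0.232501) = 2.648631
Iteration 2:
  f(2.648631) = -0.851078
  f'(2.648631) = -1.380935
  x_2 = 2.648631 - (-0.851078)/(-1.380935) = 2.032325
Iteration 3:
  f(2.032325) = -0.120790
  f'(2.032325) = -0.945317
  x_3 = 2.032325 - (-0.120790)/(-0.945317) = 1.904548
Iteration 4:
  f(1.904548) = -0.007454
  f'(1.904548) = -0.827590
  x_4 = 1.904548 - (-0.007454)/(-0.827590) = 1.895541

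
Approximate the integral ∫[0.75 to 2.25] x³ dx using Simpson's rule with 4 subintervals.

f(x) = x³
a = 0.75, b = 2.25, n = 4
h = (b - a)/n = 0.375000

Simpson's rule: (h/3)[f(x₀) + 4f(x₁) + 2f(x₂) + ... + f(xₙ)]

x_0 = 0.7500, f(x_0) = 0.421875, coefficient = 1
x_1 = 1.1250, f(x_1) = 1.423828, coefficient = 4
x_2 = 1.5000, f(x_2) = 3.375000, coefficient = 2
x_3 = 1.8750, f(x_3) = 6.591797, coefficient = 4
x_4 = 2.2500, f(x_4) = 11.390625, coefficient = 1

I ≈ (0.375000/3) × 50.625000 = 6.328125
Exact value: 6.328125
Error: 0.000000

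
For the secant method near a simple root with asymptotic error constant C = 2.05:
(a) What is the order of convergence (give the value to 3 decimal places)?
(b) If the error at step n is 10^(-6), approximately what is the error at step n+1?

(a) Secant method has superlinear convergence with order φ = (1+√5)/2 ≈ 1.618.
    This means |e_{n+1}| ≈ C|e_n|^1.618.

(b) With |e_n| = 10^(-6) and C = 2.05:
    |e_{n+1}| ≈ 2.05 × (10^(-6))^1.618 = 2.05 × 10^(-9.71)

(a) ≈ 1.618 (golden ratio); (b) |e_{n+1}| ≈ 4.014e-10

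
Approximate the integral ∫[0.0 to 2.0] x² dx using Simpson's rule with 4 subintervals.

f(x) = x²
a = 0.0, b = 2.0, n = 4
h = (b - a)/n = 0.500000

Simpson's rule: (h/3)[f(x₀) + 4f(x₁) + 2f(x₂) + ... + f(xₙ)]

x_0 = 0.0000, f(x_0) = 0.000000, coefficient = 1
x_1 = 0.5000, f(x_1) = 0.250000, coefficient = 4
x_2 = 1.0000, f(x_2) = 1.000000, coefficient = 2
x_3 = 1.5000, f(x_3) = 2.250000, coefficient = 4
x_4 = 2.0000, f(x_4) = 4.000000, coefficient = 1

I ≈ (0.500000/3) × 16.000000 = 2.666667
Exact value: 2.666667
Error: 0.000000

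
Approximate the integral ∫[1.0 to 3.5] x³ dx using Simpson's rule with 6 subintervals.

f(x) = x³
a = 1.0, b = 3.5, n = 6
h = (b - a)/n = 0.416667

Simpson's rule: (h/3)[f(x₀) + 4f(x₁) + 2f(x₂) + ... + f(xₙ)]

x_0 = 1.0000, f(x_0) = 1.000000, coefficient = 1
x_1 = 1.4167, f(x_1) = 2.843171, coefficient = 4
x_2 = 1.8333, f(x_2) = 6.162037, coefficient = 2
x_3 = 2.2500, f(x_3) = 11.390625, coefficient = 4
x_4 = 2.6667, f(x_4) = 18.962963, coefficient = 2
x_5 = 3.0833, f(x_5) = 29.313079, coefficient = 4
x_6 = 3.5000, f(x_6) = 42.875000, coefficient = 1

I ≈ (0.416667/3) × 268.312500 = 37.265625
Exact value: 37.265625
Error: 0.000000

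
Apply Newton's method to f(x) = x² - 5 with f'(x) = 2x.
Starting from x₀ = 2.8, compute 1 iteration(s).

f(x) = x² - 5
f'(x) = 2x
x₀ = 2.8

Newton-Raphson formula: x_{n+1} = x_n - f(x_n)/f'(x_n)

Iteration 1:
  f(2.800000) = 2.840000
  f'(2.800000) = 5.600000
  x_1 = 2.800000 - 2.840000/5.600000 = 2.292857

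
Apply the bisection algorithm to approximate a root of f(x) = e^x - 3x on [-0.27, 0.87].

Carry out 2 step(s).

f(x) = e^x - 3x
Initial interval: [-0.27, 0.87]

Iteration 1:
  c_1 = (-0.270000 + 0.870000)/2 = 0.300000
  f(c_1) = f(0.300000) = 0.449859
  f(a) × f(c) ≥ 0, new interval: [0.300000, 0.870000]
Iteration 2:
  c_2 = (0.300000 + 0.870000)/2 = 0.585000
  f(c_2) = f(0.585000) = 0.039991
  f(a) × f(c) ≥ 0, new interval: [0.585000, 0.870000]

After 2 iteration(s), the approximation is c_2 = 0.585000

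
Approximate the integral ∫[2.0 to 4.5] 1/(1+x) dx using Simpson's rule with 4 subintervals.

f(x) = 1/(1+x)
a = 2.0, b = 4.5, n = 4
h = (b - a)/n = 0.625000

Simpson's rule: (h/3)[f(x₀) + 4f(x₁) + 2f(x₂) + ... + f(xₙ)]

x_0 = 2.0000, f(x_0) = 0.333333, coefficient = 1
x_1 = 2.6250, f(x_1) = 0.275862, coefficient = 4
x_2 = 3.2500, f(x_2) = 0.235294, coefficient = 2
x_3 = 3.8750, f(x_3) = 0.205128, coefficient = 4
x_4 = 4.5000, f(x_4) = 0.181818, coefficient = 1

I ≈ (0.625000/3) × 2.909701 = 0.606188
Exact value: 0.606136
Error: 0.000052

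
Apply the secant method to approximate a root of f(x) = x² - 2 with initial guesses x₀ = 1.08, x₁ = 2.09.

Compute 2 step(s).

f(x) = x² - 2
x₀ = 1.08, x₁ = 2.09

Secant formula: x_{n+1} = x_n - f(x_n)(x_n - x_{n-1})/(f(x_n) - f(x_{n-1}))

Iteration 1:
  f(1.080000) = -0.833600
  f(2.090000) = 2.368100
  x_2 = 2.090000 - 2.368100×(2.090000 - 1.080000)/(2.368100 - (-0.833600))
       = 1.342965
Iteration 2:
  f(2.090000) = 2.368100
  f(1.342965) = -0.196444
  x_3 = 1.342965 - (-0.196444)×(1.342965 - 2.090000)/(-0.196444 - 2.368100)
       = 1.400188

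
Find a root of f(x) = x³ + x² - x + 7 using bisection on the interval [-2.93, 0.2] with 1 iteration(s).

f(x) = x³ + x² - x + 7
Initial interval: [-2.93, 0.2]

Iteration 1:
  c_1 = (-2.930000 + 0.200000)/2 = -1.365000
  f(c_1) = f(-1.365000) = 7.684923
  f(a) × f(c) < 0, new interval: [-2.930000, -1.365000]

After 1 iteration(s), the approximation is c_1 = -1.365000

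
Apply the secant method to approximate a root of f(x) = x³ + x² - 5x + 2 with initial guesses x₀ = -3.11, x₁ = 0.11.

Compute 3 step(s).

f(x) = x³ + x² - 5x + 2
x₀ = -3.11, x₁ = 0.11

Secant formula: x_{n+1} = x_n - f(x_n)(x_n - x_{n-1})/(f(x_n) - f(x_{n-1}))

Iteration 1:
  f(-3.110000) = -2.858131
  f(0.110000) = 1.463431
  x_2 = 0.110000 - 1.463431×(0.110000 - (-3.110000))/(1.463431 - (-2.858131))
       = -0.980404
Iteration 2:
  f(0.110000) = 1.463431
  f(-0.980404) = 6.920855
  x_3 = -0.980404 - 6.920855×(-0.980404 - 0.110000)/(6.920855 - 1.463431)
       = 0.402396
Iteration 3:
  f(-0.980404) = 6.920855
  f(0.402396) = 0.215098
  x_4 = 0.402396 - 0.215098×(0.402396 - (-0.980404))/(0.215098 - 6.920855)
       = 0.446752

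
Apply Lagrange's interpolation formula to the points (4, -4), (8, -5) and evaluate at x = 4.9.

Lagrange interpolation formula:
P(x) = Σ yᵢ × Lᵢ(x)
where Lᵢ(x) = Π_{j≠i} (x - xⱼ)/(xᵢ - xⱼ)

L_0(4.9) = (4.9 - 8)/(4 - 8) = 0.775000
L_1(4.9) = (4.9 - 4)/(8 - 4) = 0.225000

P(4.9) = (-4)×L_0(4.9) + (-5)×L_1(4.9)
P(4.9) = -4.225000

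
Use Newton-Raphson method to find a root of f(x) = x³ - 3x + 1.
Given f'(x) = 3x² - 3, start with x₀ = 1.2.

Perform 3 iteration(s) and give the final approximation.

f(x) = x³ - 3x + 1
f'(x) = 3x² - 3
x₀ = 1.2

Newton-Raphson formula: x_{n+1} = x_n - f(x_n)/f'(x_n)

Iteration 1:
  f(1.200000) = -0.872000
  f'(1.200000) = 1.320000
  x_1 = 1.200000 - (-0.872000)/1.320000 = 1.860606
Iteration 2:
  f(1.860606) = 1.859330
  f'(1.860606) = 7.385565
  x_2 = 1.860606 - 1.859330/7.385565 = 1.608854
Iteration 3:
  f(1.608854) = 0.337814
  f'(1.608854) = 4.765235
  x_3 = 1.608854 - 0.337814/4.765235 = 1.537963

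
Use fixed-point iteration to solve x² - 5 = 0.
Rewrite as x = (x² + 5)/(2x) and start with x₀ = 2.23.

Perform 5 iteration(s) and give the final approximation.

Equation: x² - 5 = 0
Fixed-point form: x = (x² + 5)/(2x)
x₀ = 2.23

x_1 = g(2.230000) = 2.236076
x_2 = g(2.236076) = 2.236068
x_3 = g(2.236068) = 2.236068
x_4 = g(2.236068) = 2.236068
x_5 = g(2.236068) = 2.236068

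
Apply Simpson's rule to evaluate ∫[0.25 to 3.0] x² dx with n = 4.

f(x) = x²
a = 0.25, b = 3.0, n = 4
h = (b - a)/n = 0.687500

Simpson's rule: (h/3)[f(x₀) + 4f(x₁) + 2f(x₂) + ... + f(xₙ)]

x_0 = 0.2500, f(x_0) = 0.062500, coefficient = 1
x_1 = 0.9375, f(x_1) = 0.878906, coefficient = 4
x_2 = 1.6250, f(x_2) = 2.640625, coefficient = 2
x_3 = 2.3125, f(x_3) = 5.347656, coefficient = 4
x_4 = 3.0000, f(x_4) = 9.000000, coefficient = 1

I ≈ (0.687500/3) × 39.250000 = 8.994792
Exact value: 8.994792
Error: 0.000000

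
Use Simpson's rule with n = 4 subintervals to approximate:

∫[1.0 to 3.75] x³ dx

f(x) = x³
a = 1.0, b = 3.75, n = 4
h = (b - a)/n = 0.687500

Simpson's rule: (h/3)[f(x₀) + 4f(x₁) + 2f(x₂) + ... + f(xₙ)]

x_0 = 1.0000, f(x_0) = 1.000000, coefficient = 1
x_1 = 1.6875, f(x_1) = 4.805420, coefficient = 4
x_2 = 2.3750, f(x_2) = 13.396484, coefficient = 2
x_3 = 3.0625, f(x_3) = 28.722900, coefficient = 4
x_4 = 3.7500, f(x_4) = 52.734375, coefficient = 1

I ≈ (0.687500/3) × 214.640625 = 49.188477
Exact value: 49.188477
Error: 0.000000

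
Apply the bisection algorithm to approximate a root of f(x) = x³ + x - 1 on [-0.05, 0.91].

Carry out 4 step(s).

f(x) = x³ + x - 1
Initial interval: [-0.05, 0.91]

Iteration 1:
  c_1 = (-0.050000 + 0.910000)/2 = 0.430000
  f(c_1) = f(0.430000) = -0.490493
  f(a) × f(c) ≥ 0, new interval: [0.430000, 0.910000]
Iteration 2:
  c_2 = (0.430000 + 0.910000)/2 = 0.670000
  f(c_2) = f(0.670000) = -0.029237
  f(a) × f(c) ≥ 0, new interval: [0.670000, 0.910000]
Iteration 3:
  c_3 = (0.670000 + 0.910000)/2 = 0.790000
  f(c_3) = f(0.790000) = 0.283039
  f(a) × f(c) < 0, new interval: [0.670000, 0.790000]
Iteration 4:
  c_4 = (0.670000 + 0.790000)/2 = 0.730000
  f(c_4) = f(0.730000) = 0.119017
  f(a) × f(c) < 0, new interval: [0.670000, 0.730000]

After 4 iteration(s), the approximation is c_4 = 0.730000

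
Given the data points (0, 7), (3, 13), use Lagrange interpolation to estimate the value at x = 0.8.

Lagrange interpolation formula:
P(x) = Σ yᵢ × Lᵢ(x)
where Lᵢ(x) = Π_{j≠i} (x - xⱼ)/(xᵢ - xⱼ)

L_0(0.8) = (0.8 - 3)/(0 - 3) = 0.733333
L_1(0.8) = (0.8 - 0)/(3 - 0) = 0.266667

P(0.8) = 7×L_0(0.8) + 13×L_1(0.8)
P(0.8) = 8.600000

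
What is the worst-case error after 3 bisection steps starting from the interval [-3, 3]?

Bisection error bound: |error| ≤ (b-a)/2^n
|error| ≤ (3 - (-3))/2^3 = 6/2^3
|error| ≤ 0.7500000000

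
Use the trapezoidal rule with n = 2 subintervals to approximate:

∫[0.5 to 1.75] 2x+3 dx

f(x) = 2x+3
a = 0.5, b = 1.75, n = 2
h = (b - a)/n = 0.625000

Trapezoidal rule: (h/2)[f(x₀) + 2f(x₁) + 2f(x₂) + ... + f(xₙ)]

x_0 = 0.5000, f(x_0) = 4.000000, coefficient = 1
x_1 = 1.1250, f(x_1) = 5.250000, coefficient = 2
x_2 = 1.7500, f(x_2) = 6.500000, coefficient = 1

I ≈ (0.625000/2) × 21.000000 = 6.562500
Exact value: 6.562500
Error: 0.000000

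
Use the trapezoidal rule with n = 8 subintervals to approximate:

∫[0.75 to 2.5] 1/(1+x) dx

f(x) = 1/(1+x)
a = 0.75, b = 2.5, n = 8
h = (b - a)/n = 0.218750

Trapezoidal rule: (h/2)[f(x₀) + 2f(x₁) + 2f(x₂) + ... + f(xₙ)]

x_0 = 0.7500, f(x_0) = 0.571429, coefficient = 1
x_1 = 0.9688, f(x_1) = 0.507937, coefficient = 2
x_2 = 1.1875, f(x_2) = 0.457143, coefficient = 2
x_3 = 1.4062, f(x_3) = 0.415584, coefficient = 2
x_4 = 1.6250, f(x_4) = 0.380952, coefficient = 2
x_5 = 1.8438, f(x_5) = 0.351648, coefficient = 2
x_6 = 2.0625, f(x_6) = 0.326531, coefficient = 2
x_7 = 2.2812, f(x_7) = 0.304762, coefficient = 2
x_8 = 2.5000, f(x_8) = 0.285714, coefficient = 1

I ≈ (0.218750/2) × 6.346257 = 0.694122
Exact value: 0.693147
Error: 0.000975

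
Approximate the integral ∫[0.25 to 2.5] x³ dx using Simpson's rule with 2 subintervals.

f(x) = x³
a = 0.25, b = 2.5, n = 2
h = (b - a)/n = 1.125000

Simpson's rule: (h/3)[f(x₀) + 4f(x₁) + 2f(x₂) + ... + f(xₙ)]

x_0 = 0.2500, f(x_0) = 0.015625, coefficient = 1
x_1 = 1.3750, f(x_1) = 2.599609, coefficient = 4
x_2 = 2.5000, f(x_2) = 15.625000, coefficient = 1

I ≈ (1.125000/3) × 26.039062 = 9.764648
Exact value: 9.764648
Error: 0.000000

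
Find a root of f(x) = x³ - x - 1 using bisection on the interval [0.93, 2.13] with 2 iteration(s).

f(x) = x³ - x - 1
Initial interval: [0.93, 2.13]

Iteration 1:
  c_1 = (0.930000 + 2.130000)/2 = 1.530000
  f(c_1) = f(1.530000) = 1.051577
  f(a) × f(c) < 0, new interval: [0.930000, 1.530000]
Iteration 2:
  c_2 = (0.930000 + 1.530000)/2 = 1.230000
  f(c_2) = f(1.230000) = -0.369133
  f(a) × f(c) ≥ 0, new interval: [1.230000, 1.530000]

After 2 iteration(s), the approximation is c_2 = 1.230000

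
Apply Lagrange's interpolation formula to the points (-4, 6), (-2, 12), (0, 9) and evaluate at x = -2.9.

Lagrange interpolation formula:
P(x) = Σ yᵢ × Lᵢ(x)
where Lᵢ(x) = Π_{j≠i} (x - xⱼ)/(xᵢ - xⱼ)

L_0(-2.9) = (-2.9 - (-2))/(-4 - (-2)) × (-2.9 - 0)/(-4 - 0) = 0.326250
L_1(-2.9) = (-2.9 - (-4))/(-2 - (-4)) × (-2.9 - 0)/(-2 - 0) = 0.797500
L_2(-2.9) = (-2.9 - (-4))/(0 - (-4)) × (-2.9 - (-2))/(0 - (-2)) = -0.123750

P(-2.9) = 6×L_0(-2.9) + 12×L_1(-2.9) + 9×L_2(-2.9)
P(-2.9) = 10.413750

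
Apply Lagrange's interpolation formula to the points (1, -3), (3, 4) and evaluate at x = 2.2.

Lagrange interpolation formula:
P(x) = Σ yᵢ × Lᵢ(x)
where Lᵢ(x) = Π_{j≠i} (x - xⱼ)/(xᵢ - xⱼ)

L_0(2.2) = (2.2 - 3)/(1 - 3) = 0.400000
L_1(2.2) = (2.2 - 1)/(3 - 1) = 0.600000

P(2.2) = (-3)×L_0(2.2) + 4×L_1(2.2)
P(2.2) = 1.200000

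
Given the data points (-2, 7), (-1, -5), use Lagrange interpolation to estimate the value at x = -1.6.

Lagrange interpolation formula:
P(x) = Σ yᵢ × Lᵢ(x)
where Lᵢ(x) = Π_{j≠i} (x - xⱼ)/(xᵢ - xⱼ)

L_0(-1.6) = (-1.6 - (-1))/(-2 - (-1)) = 0.600000
L_1(-1.6) = (-1.6 - (-2))/(-1 - (-2)) = 0.400000

P(-1.6) = 7×L_0(-1.6) + (-5)×L_1(-1.6)
P(-1.6) = 2.200000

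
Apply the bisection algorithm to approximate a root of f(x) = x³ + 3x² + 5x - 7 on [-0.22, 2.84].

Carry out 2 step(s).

f(x) = x³ + 3x² + 5x - 7
Initial interval: [-0.22, 2.84]

Iteration 1:
  c_1 = (-0.220000 + 2.840000)/2 = 1.310000
  f(c_1) = f(1.310000) = 6.946391
  f(a) × f(c) < 0, new interval: [-0.220000, 1.310000]
Iteration 2:
  c_2 = (-0.220000 + 1.310000)/2 = 0.545000
  f(c_2) = f(0.545000) = -3.222046
  f(a) × f(c) ≥ 0, new interval: [0.545000, 1.310000]

After 2 iteration(s), the approximation is c_2 = 0.545000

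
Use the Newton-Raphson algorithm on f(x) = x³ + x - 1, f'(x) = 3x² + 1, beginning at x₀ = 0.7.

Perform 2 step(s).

f(x) = x³ + x - 1
f'(x) = 3x² + 1
x₀ = 0.7

Newton-Raphson formula: x_{n+1} = x_n - f(x_n)/f'(x_n)

Iteration 1:
  f(0.700000) = 0.043000
  f'(0.700000) = 2.470000
  x_1 = 0.700000 - 0.043000/2.470000 = 0.682591
Iteration 2:
  f(0.682591) = 0.000631
  f'(0.682591) = 2.397792
  x_2 = 0.682591 - 0.000631/2.397792 = 0.682328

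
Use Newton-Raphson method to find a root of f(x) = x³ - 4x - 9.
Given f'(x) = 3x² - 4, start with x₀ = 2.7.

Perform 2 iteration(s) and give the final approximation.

f(x) = x³ - 4x - 9
f'(x) = 3x² - 4
x₀ = 2.7

Newton-Raphson formula: x_{n+1} = x_n - f(x_n)/f'(x_n)

Iteration 1:
  f(2.700000) = -0.117000
  f'(2.700000) = 17.870000
  x_1 = 2.700000 - (-0.117000)/17.870000 = 2.706547
Iteration 2:
  f(2.706547) = 0.000348
  f'(2.706547) = 17.976195
  x_2 = 2.706547 - 0.000348/17.976195 = 2.706528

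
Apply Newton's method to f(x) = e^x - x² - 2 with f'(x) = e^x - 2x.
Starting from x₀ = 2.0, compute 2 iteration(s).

f(x) = e^x - x² - 2
f'(x) = e^x - 2x
x₀ = 2.0

Newton-Raphson formula: x_{n+1} = x_n - f(x_n)/f'(x_n)

Iteration 1:
  f(2.000000) = 1.389056
  f'(2.000000) = 3.389056
  x_1 = 2.000000 - 1.389056/3.389056 = 1.590135
Iteration 2:
  f(1.590135) = 0.375881
  f'(1.590135) = 1.724140
  x_2 = 1.590135 - 0.375881/1.724140 = 1.372124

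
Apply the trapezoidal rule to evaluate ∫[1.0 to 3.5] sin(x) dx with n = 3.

f(x) = sin(x)
a = 1.0, b = 3.5, n = 3
h = (b - a)/n = 0.833333

Trapezoidal rule: (h/2)[f(x₀) + 2f(x₁) + 2f(x₂) + ... + f(xₙ)]

x_0 = 1.0000, f(x_0) = 0.841471, coefficient = 1
x_1 = 1.8333, f(x_1) = 0.965735, coefficient = 2
x_2 = 2.6667, f(x_2) = 0.457273, coefficient = 2
x_3 = 3.5000, f(x_3) = -0.350783, coefficient = 1

I ≈ (0.833333/2) × 3.336702 = 1.390293
Exact value: 1.476759
Error: 0.086466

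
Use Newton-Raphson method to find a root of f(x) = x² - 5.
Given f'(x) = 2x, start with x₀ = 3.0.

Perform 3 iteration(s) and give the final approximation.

f(x) = x² - 5
f'(x) = 2x
x₀ = 3.0

Newton-Raphson formula: x_{n+1} = x_n - f(x_n)/f'(x_n)

Iteration 1:
  f(3.000000) = 4.000000
  f'(3.000000) = 6.000000
  x_1 = 3.000000 - 4.000000/6.000000 = 2.333333
Iteration 2:
  f(2.333333) = 0.444444
  f'(2.333333) = 4.666667
  x_2 = 2.333333 - 0.444444/4.666667 = 2.238095
Iteration 3:
  f(2.238095) = 0.009070
  f'(2.238095) = 4.476190
  x_3 = 2.238095 - 0.009070/4.476190 = 2.236069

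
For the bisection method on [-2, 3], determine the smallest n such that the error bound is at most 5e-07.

We need (b-a)/2^n ≤ 5e-07
(3 - (-2))/2^n ≤ 5e-07
5/2^n ≤ 5e-07
2^n ≥ 10000000
n ≥ log₂(10000000) = 23.25
n ≥ 24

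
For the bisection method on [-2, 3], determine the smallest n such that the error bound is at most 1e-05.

We need (b-a)/2^n ≤ 1e-05
(3 - (-2))/2^n ≤ 1e-05
5/2^n ≤ 1e-05
2^n ≥ 500000
n ≥ log₂(500000) = 18.93
n ≥ 19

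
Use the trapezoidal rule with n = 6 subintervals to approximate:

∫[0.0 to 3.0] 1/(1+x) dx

f(x) = 1/(1+x)
a = 0.0, b = 3.0, n = 6
h = (b - a)/n = 0.500000

Trapezoidal rule: (h/2)[f(x₀) + 2f(x₁) + 2f(x₂) + ... + f(xₙ)]

x_0 = 0.0000, f(x_0) = 1.000000, coefficient = 1
x_1 = 0.5000, f(x_1) = 0.666667, coefficient = 2
x_2 = 1.0000, f(x_2) = 0.500000, coefficient = 2
x_3 = 1.5000, f(x_3) = 0.400000, coefficient = 2
x_4 = 2.0000, f(x_4) = 0.333333, coefficient = 2
x_5 = 2.5000, f(x_5) = 0.285714, coefficient = 2
x_6 = 3.0000, f(x_6) = 0.250000, coefficient = 1

I ≈ (0.500000/2) × 5.621429 = 1.405357
Exact value: 1.386294
Error: 0.019063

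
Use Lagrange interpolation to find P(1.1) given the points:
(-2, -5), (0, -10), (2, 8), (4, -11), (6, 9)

Lagrange interpolation formula:
P(x) = Σ yᵢ × Lᵢ(x)
where Lᵢ(x) = Π_{j≠i} (x - xⱼ)/(xᵢ - xⱼ)

L_0(1.1) = (1.1 - 0)/(-2 - 0) × (1.1 - 2)/(-2 - 2) × (1.1 - 4)/(-2 - 4) × (1.1 - 6)/(-2 - 6) = -0.036635
L_1(1.1) = (1.1 - (-2))/(0 - (-2)) × (1.1 - 2)/(0 - 2) × (1.1 - 4)/(0 - 4) × (1.1 - 6)/(0 - 6) = 0.412978
L_2(1.1) = (1.1 - (-2))/(2 - (-2)) × (1.1 - 0)/(2 - 0) × (1.1 - 4)/(2 - 4) × (1.1 - 6)/(2 - 6) = 0.757127
L_3(1.1) = (1.1 - (-2))/(4 - (-2)) × (1.1 - 0)/(4 - 0) × (1.1 - 2)/(4 - 2) × (1.1 - 6)/(4 - 6) = -0.156647
L_4(1.1) = (1.1 - (-2))/(6 - (-2)) × (1.1 - 0)/(6 - 0) × (1.1 - 2)/(6 - 2) × (1.1 - 4)/(6 - 4) = 0.023177

P(1.1) = (-5)×L_0(1.1) + (-10)×L_1(1.1) + 8×L_2(1.1) + (-11)×L_3(1.1) + 9×L_4(1.1)
P(1.1) = 4.042119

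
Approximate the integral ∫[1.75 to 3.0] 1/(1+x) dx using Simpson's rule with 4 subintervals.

f(x) = 1/(1+x)
a = 1.75, b = 3.0, n = 4
h = (b - a)/n = 0.312500

Simpson's rule: (h/3)[f(x₀) + 4f(x₁) + 2f(x₂) + ... + f(xₙ)]

x_0 = 1.7500, f(x_0) = 0.363636, coefficient = 1
x_1 = 2.0625, f(x_1) = 0.326531, coefficient = 4
x_2 = 2.3750, f(x_2) = 0.296296, coefficient = 2
x_3 = 2.6875, f(x_3) = 0.271186, coefficient = 4
x_4 = 3.0000, f(x_4) = 0.250000, coefficient = 1

I ≈ (0.312500/3) × 3.597097 = 0.374698
Exact value: 0.374693
Error: 0.000004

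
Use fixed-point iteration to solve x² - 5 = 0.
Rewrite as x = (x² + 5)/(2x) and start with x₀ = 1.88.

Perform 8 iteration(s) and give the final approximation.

Equation: x² - 5 = 0
Fixed-point form: x = (x² + 5)/(2x)
x₀ = 1.88

x_1 = g(1.880000) = 2.269787
x_2 = g(2.269787) = 2.236318
x_3 = g(2.236318) = 2.236068
x_4 = g(2.236068) = 2.236068
x_5 = g(2.236068) = 2.236068
x_6 = g(2.236068) = 2.236068
x_7 = g(2.236068) = 2.236068
x_8 = g(2.236068) = 2.236068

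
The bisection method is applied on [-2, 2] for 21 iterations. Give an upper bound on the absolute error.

Bisection error bound: |error| ≤ (b-a)/2^n
|error| ≤ (2 - (-2))/2^21 = 4/2^21
|error| ≤ 0.0000019073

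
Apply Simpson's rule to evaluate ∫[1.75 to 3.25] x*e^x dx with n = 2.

f(x) = x*e^x
a = 1.75, b = 3.25, n = 2
h = (b - a)/n = 0.750000

Simpson's rule: (h/3)[f(x₀) + 4f(x₁) + 2f(x₂) + ... + f(xₙ)]

x_0 = 1.7500, f(x_0) = 10.070555, coefficient = 1
x_1 = 2.5000, f(x_1) = 30.456235, coefficient = 4
x_2 = 3.2500, f(x_2) = 83.818605, coefficient = 1

I ≈ (0.750000/3) × 215.714099 = 53.928525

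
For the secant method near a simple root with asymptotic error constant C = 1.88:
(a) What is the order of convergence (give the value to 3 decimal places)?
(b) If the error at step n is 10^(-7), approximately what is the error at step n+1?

(a) Secant method has superlinear convergence with order φ = (1+√5)/2 ≈ 1.618.
    This means |e_{n+1}| ≈ C|e_n|^1.618.

(b) With |e_n| = 10^(-7) and C = 1.88:
    |e_{n+1}| ≈ 1.88 × (10^(-7))^1.618 = 1.88 × 10^(-11.33)

(a) ≈ 1.618 (golden ratio); (b) |e_{n+1}| ≈ 8.870e-12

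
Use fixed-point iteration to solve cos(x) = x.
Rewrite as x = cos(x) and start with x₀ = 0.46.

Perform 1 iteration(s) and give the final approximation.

Equation: cos(x) = x
Fixed-point form: x = cos(x)
x₀ = 0.46

x_1 = g(0.460000) = 0.896052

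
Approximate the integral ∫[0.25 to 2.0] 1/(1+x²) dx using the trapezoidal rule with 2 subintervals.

f(x) = 1/(1+x²)
a = 0.25, b = 2.0, n = 2
h = (b - a)/n = 0.875000

Trapezoidal rule: (h/2)[f(x₀) + 2f(x₁) + 2f(x₂) + ... + f(xₙ)]

x_0 = 0.2500, f(x_0) = 0.941176, coefficient = 1
x_1 = 1.1250, f(x_1) = 0.441379, coefficient = 2
x_2 = 2.0000, f(x_2) = 0.200000, coefficient = 1

I ≈ (0.875000/2) × 2.023935 = 0.885472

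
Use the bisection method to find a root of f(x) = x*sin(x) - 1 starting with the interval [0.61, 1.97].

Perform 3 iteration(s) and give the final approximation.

f(x) = x*sin(x) - 1
Initial interval: [0.61, 1.97]

Iteration 1:
  c_1 = (0.610000 + 1.970000)/2 = 1.290000
  f(c_1) = f(1.290000) = 0.239477
  f(a) × f(c) < 0, new interval: [0.610000, 1.290000]
Iteration 2:
  c_2 = (0.610000 + 1.290000)/2 = 0.950000
  f(c_2) = f(0.950000) = -0.227255
  f(a) × f(c) ≥ 0, new interval: [0.950000, 1.290000]
Iteration 3:
  c_3 = (0.950000 + 1.290000)/2 = 1.120000
  f(c_3) = f(1.120000) = 0.008112
  f(a) × f(c) < 0, new interval: [0.950000, 1.120000]

After 3 iteration(s), the approximation is c_3 = 1.120000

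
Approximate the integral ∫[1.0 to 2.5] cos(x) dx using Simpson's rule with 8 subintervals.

f(x) = cos(x)
a = 1.0, b = 2.5, n = 8
h = (b - a)/n = 0.187500

Simpson's rule: (h/3)[f(x₀) + 4f(x₁) + 2f(x₂) + ... + f(xₙ)]

x_0 = 1.0000, f(x_0) = 0.540302, coefficient = 1
x_1 = 1.1875, f(x_1) = 0.373980, coefficient = 4
x_2 = 1.3750, f(x_2) = 0.194548, coefficient = 2
x_3 = 1.5625, f(x_3) = 0.008296, coefficient = 4
x_4 = 1.7500, f(x_4) = -0.178246, coefficient = 2
x_5 = 1.9375, f(x_5) = -0.358540, coefficient = 4
x_6 = 2.1250, f(x_6) = -0.526266, coefficient = 2
x_7 = 2.3125, f(x_7) = -0.675545, coefficient = 4
x_8 = 2.5000, f(x_8) = -0.801144, coefficient = 1

I ≈ (0.187500/3) × -3.888008 = -0.243001
Exact value: -0.242999
Error: 0.000002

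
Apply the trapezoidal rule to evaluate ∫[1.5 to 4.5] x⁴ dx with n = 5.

f(x) = x⁴
a = 1.5, b = 4.5, n = 5
h = (b - a)/n = 0.600000

Trapezoidal rule: (h/2)[f(x₀) + 2f(x₁) + 2f(x₂) + ... + f(xₙ)]

x_0 = 1.5000, f(x_0) = 5.062500, coefficient = 1
x_1 = 2.1000, f(x_1) = 19.448100, coefficient = 2
x_2 = 2.7000, f(x_2) = 53.144100, coefficient = 2
x_3 = 3.3000, f(x_3) = 118.592100, coefficient = 2
x_4 = 3.9000, f(x_4) = 231.344100, coefficient = 2
x_5 = 4.5000, f(x_5) = 410.062500, coefficient = 1

I ≈ (0.600000/2) × 1260.181800 = 378.054540
Exact value: 367.537500
Error: 10.517040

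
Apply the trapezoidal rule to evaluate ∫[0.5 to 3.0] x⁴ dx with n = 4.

f(x) = x⁴
a = 0.5, b = 3.0, n = 4
h = (b - a)/n = 0.625000

Trapezoidal rule: (h/2)[f(x₀) + 2f(x₁) + 2f(x₂) + ... + f(xₙ)]

x_0 = 0.5000, f(x_0) = 0.062500, coefficient = 1
x_1 = 1.1250, f(x_1) = 1.601807, coefficient = 2
x_2 = 1.7500, f(x_2) = 9.378906, coefficient = 2
x_3 = 2.3750, f(x_3) = 31.816650, coefficient = 2
x_4 = 3.0000, f(x_4) = 81.000000, coefficient = 1

I ≈ (0.625000/2) × 166.657227 = 52.080383
Exact value: 48.593750
Error: 3.486633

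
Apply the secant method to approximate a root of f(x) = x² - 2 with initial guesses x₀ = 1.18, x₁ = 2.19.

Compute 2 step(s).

f(x) = x² - 2
x₀ = 1.18, x₁ = 2.19

Secant formula: x_{n+1} = x_n - f(x_n)(x_n - x_{n-1})/(f(x_n) - f(x_{n-1}))

Iteration 1:
  f(1.180000) = -0.607600
  f(2.190000) = 2.796100
  x_2 = 2.190000 - 2.796100×(2.190000 - 1.180000)/(2.796100 - (-0.607600))
       = 1.360297
Iteration 2:
  f(2.190000) = 2.796100
  f(1.360297) = -0.149593
  x_3 = 1.360297 - (-0.149593)×(1.360297 - 2.190000)/(-0.149593 - 2.796100)
       = 1.402432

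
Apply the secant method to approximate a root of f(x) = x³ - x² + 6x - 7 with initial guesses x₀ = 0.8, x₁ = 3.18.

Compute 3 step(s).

f(x) = x³ - x² + 6x - 7
x₀ = 0.8, x₁ = 3.18

Secant formula: x_{n+1} = x_n - f(x_n)(x_n - x_{n-1})/(f(x_n) - f(x_{n-1}))

Iteration 1:
  f(0.800000) = -2.328000
  f(3.180000) = 34.125032
  x_2 = 3.180000 - 34.125032×(3.180000 - 0.800000)/(34.125032 - (-2.328000))
       = 0.951994
Iteration 2:
  f(3.180000) = 34.125032
  f(0.951994) = -1.331544
  x_3 = 0.951994 - (-1.331544)×(0.951994 - 3.180000)/(-1.331544 - 34.125032)
       = 1.035665
Iteration 3:
  f(0.951994) = -1.331544
  f(1.035665) = -0.747756
  x_4 = 1.035665 - (-0.747756)×(1.035665 - 0.951994)/(-0.747756 - (-1.331544))
       = 1.142837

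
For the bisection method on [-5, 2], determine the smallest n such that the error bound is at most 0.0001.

We need (b-a)/2^n ≤ 0.0001
(2 - (-5))/2^n ≤ 0.0001
7/2^n ≤ 0.0001
2^n ≥ 70000
n ≥ log₂(70000) = 16.10
n ≥ 17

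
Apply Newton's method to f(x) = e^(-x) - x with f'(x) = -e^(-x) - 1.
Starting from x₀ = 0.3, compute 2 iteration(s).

f(x) = e^(-x) - x
f'(x) = -e^(-x) - 1
x₀ = 0.3

Newton-Raphson formula: x_{n+1} = x_n - f(x_n)/f'(x_n)

Iteration 1:
  f(0.300000) = 0.440818
  f'(0.300000) = -1.740818
  x_1 = 0.300000 - 0.440818/(-1.740818) = 0.553225
Iteration 2:
  f(0.553225) = 0.021868
  f'(0.553225) = -1.575092
  x_2 = 0.553225 - 0.021868/(-1.575092) = 0.567108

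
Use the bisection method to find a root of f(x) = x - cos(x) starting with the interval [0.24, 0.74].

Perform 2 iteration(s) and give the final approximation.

f(x) = x - cos(x)
Initial interval: [0.24, 0.74]

Iteration 1:
  c_1 = (0.240000 + 0.740000)/2 = 0.490000
  f(c_1) = f(0.490000) = -0.392333
  f(a) × f(c) ≥ 0, new interval: [0.490000, 0.740000]
Iteration 2:
  c_2 = (0.490000 + 0.740000)/2 = 0.615000
  f(c_2) = f(0.615000) = -0.201773
  f(a) × f(c) ≥ 0, new interval: [0.615000, 0.740000]

After 2 iteration(s), the approximation is c_2 = 0.615000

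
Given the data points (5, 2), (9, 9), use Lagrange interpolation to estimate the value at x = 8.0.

Lagrange interpolation formula:
P(x) = Σ yᵢ × Lᵢ(x)
where Lᵢ(x) = Π_{j≠i} (x - xⱼ)/(xᵢ - xⱼ)

L_0(8.0) = (8.0 - 9)/(5 - 9) = 0.250000
L_1(8.0) = (8.0 - 5)/(9 - 5) = 0.750000

P(8.0) = 2×L_0(8.0) + 9×L_1(8.0)
P(8.0) = 7.250000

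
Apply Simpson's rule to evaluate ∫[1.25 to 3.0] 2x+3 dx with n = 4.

f(x) = 2x+3
a = 1.25, b = 3.0, n = 4
h = (b - a)/n = 0.437500

Simpson's rule: (h/3)[f(x₀) + 4f(x₁) + 2f(x₂) + ... + f(xₙ)]

x_0 = 1.2500, f(x_0) = 5.500000, coefficient = 1
x_1 = 1.6875, f(x_1) = 6.375000, coefficient = 4
x_2 = 2.1250, f(x_2) = 7.250000, coefficient = 2
x_3 = 2.5625, f(x_3) = 8.125000, coefficient = 4
x_4 = 3.0000, f(x_4) = 9.000000, coefficient = 1

I ≈ (0.437500/3) × 87.000000 = 12.687500
Exact value: 12.687500
Error: 0.000000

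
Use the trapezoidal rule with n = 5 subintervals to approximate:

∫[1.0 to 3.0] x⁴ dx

f(x) = x⁴
a = 1.0, b = 3.0, n = 5
h = (b - a)/n = 0.400000

Trapezoidal rule: (h/2)[f(x₀) + 2f(x₁) + 2f(x₂) + ... + f(xₙ)]

x_0 = 1.0000, f(x_0) = 1.000000, coefficient = 1
x_1 = 1.4000, f(x_1) = 3.841600, coefficient = 2
x_2 = 1.8000, f(x_2) = 10.497600, coefficient = 2
x_3 = 2.2000, f(x_3) = 23.425600, coefficient = 2
x_4 = 2.6000, f(x_4) = 45.697600, coefficient = 2
x_5 = 3.0000, f(x_5) = 81.000000, coefficient = 1

I ≈ (0.400000/2) × 248.924800 = 49.784960
Exact value: 48.400000
Error: 1.384960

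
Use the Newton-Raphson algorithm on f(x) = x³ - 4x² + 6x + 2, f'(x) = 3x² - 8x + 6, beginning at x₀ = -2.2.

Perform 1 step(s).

f(x) = x³ - 4x² + 6x + 2
f'(x) = 3x² - 8x + 6
x₀ = -2.2

Newton-Raphson formula: x_{n+1} = x_n - f(x_n)/f'(x_n)

Iteration 1:
  f(-2.200000) = -41.208000
  f'(-2.200000) = 38.120000
  x_1 = -2.200000 - (-41.208000)/38.120000 = -1.118993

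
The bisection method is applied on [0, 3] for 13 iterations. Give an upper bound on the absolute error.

Bisection error bound: |error| ≤ (b-a)/2^n
|error| ≤ (3 - 0)/2^13 = 3/2^13
|error| ≤ 0.0003662109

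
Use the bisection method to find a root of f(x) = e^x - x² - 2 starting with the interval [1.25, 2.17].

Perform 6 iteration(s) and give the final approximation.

f(x) = e^x - x² - 2
Initial interval: [1.25, 2.17]

Iteration 1:
  c_1 = (1.250000 + 2.170000)/2 = 1.710000
  f(c_1) = f(1.710000) = 0.604861
  f(a) × f(c) < 0, new interval: [1.250000, 1.710000]
Iteration 2:
  c_2 = (1.250000 + 1.710000)/2 = 1.480000
  f(c_2) = f(1.480000) = 0.202546
  f(a) × f(c) < 0, new interval: [1.250000, 1.480000]
Iteration 3:
  c_3 = (1.250000 + 1.480000)/2 = 1.365000
  f(c_3) = f(1.365000) = 0.052498
  f(a) × f(c) < 0, new interval: [1.250000, 1.365000]
Iteration 4:
  c_4 = (1.250000 + 1.365000)/2 = 1.307500
  f(c_4) = f(1.307500) = -0.012636
  f(a) × f(c) ≥ 0, new interval: [1.307500, 1.365000]
Iteration 5:
  c_5 = (1.307500 + 1.365000)/2 = 1.336250
  f(c_5) = f(1.336250) = 0.019185
  f(a) × f(c) < 0, new interval: [1.307500, 1.336250]
Iteration 6:
  c_6 = (1.307500 + 1.336250)/2 = 1.321875
  f(c_6) = f(1.321875) = 0.003093
  f(a) × f(c) < 0, new interval: [1.307500, 1.321875]

After 6 iteration(s), the approximation is c_6 = 1.321875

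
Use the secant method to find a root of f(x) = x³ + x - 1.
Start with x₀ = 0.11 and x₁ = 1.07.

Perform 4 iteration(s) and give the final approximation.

f(x) = x³ + x - 1
x₀ = 0.11, x₁ = 1.07

Secant formula: x_{n+1} = x_n - f(x_n)(x_n - x_{n-1})/(f(x_n) - f(x_{n-1}))

Iteration 1:
  f(0.110000) = -0.888669
  f(1.070000) = 1.295043
  x_2 = 1.070000 - 1.295043×(1.070000 - 0.110000)/(1.295043 - (-0.888669))
       = 0.500675
Iteration 2:
  f(1.070000) = 1.295043
  f(0.500675) = -0.373818
  x_3 = 0.500675 - (-0.373818)×(0.500675 - 1.070000)/(-0.373818 - 1.295043)
       = 0.628202
Iteration 3:
  f(0.500675) = -0.373818
  f(0.628202) = -0.123887
  x_4 = 0.628202 - (-0.123887)×(0.628202 - 0.500675)/(-0.123887 - (-0.373818))
       = 0.691414
Iteration 4:
  f(0.628202) = -0.123887
  f(0.691414) = 0.021948
  x_5 = 0.691414 - 0.021948×(0.691414 - 0.628202)/(0.021948 - (-0.123887))
       = 0.681901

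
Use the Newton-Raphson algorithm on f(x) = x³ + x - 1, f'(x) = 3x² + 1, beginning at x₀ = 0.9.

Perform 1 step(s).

f(x) = x³ + x - 1
f'(x) = 3x² + 1
x₀ = 0.9

Newton-Raphson formula: x_{n+1} = x_n - f(x_n)/f'(x_n)

Iteration 1:
  f(0.900000) = 0.629000
  f'(0.900000) = 3.430000
  x_1 = 0.900000 - 0.629000/3.430000 = 0.716618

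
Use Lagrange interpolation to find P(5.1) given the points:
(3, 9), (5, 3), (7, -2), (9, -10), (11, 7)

Lagrange interpolation formula:
P(x) = Σ yᵢ × Lᵢ(x)
where Lᵢ(x) = Π_{j≠i} (x - xⱼ)/(xᵢ - xⱼ)

L_0(5.1) = (5.1 - 5)/(3 - 5) × (5.1 - 7)/(3 - 7) × (5.1 - 9)/(3 - 9) × (5.1 - 11)/(3 - 11) = -0.011385
L_1(5.1) = (5.1 - 3)/(5 - 3) × (5.1 - 7)/(5 - 7) × (5.1 - 9)/(5 - 9) × (5.1 - 11)/(5 - 11) = 0.956353
L_2(5.1) = (5.1 - 3)/(7 - 3) × (5.1 - 5)/(7 - 5) × (5.1 - 9)/(7 - 9) × (5.1 - 11)/(7 - 11) = 0.075502
L_3(5.1) = (5.1 - 3)/(9 - 3) × (5.1 - 5)/(9 - 5) × (5.1 - 7)/(9 - 7) × (5.1 - 11)/(9 - 11) = -0.024522
L_4(5.1) = (5.1 - 3)/(11 - 3) × (5.1 - 5)/(11 - 5) × (5.1 - 7)/(11 - 7) × (5.1 - 9)/(11 - 9) = 0.004052

P(5.1) = 9×L_0(5.1) + 3×L_1(5.1) + (-2)×L_2(5.1) + (-10)×L_3(5.1) + 7×L_4(5.1)
P(5.1) = 2.889175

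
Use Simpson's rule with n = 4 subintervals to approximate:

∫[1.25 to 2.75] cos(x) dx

f(x) = cos(x)
a = 1.25, b = 2.75, n = 4
h = (b - a)/n = 0.375000

Simpson's rule: (h/3)[f(x₀) + 4f(x₁) + 2f(x₂) + ... + f(xₙ)]

x_0 = 1.2500, f(x_0) = 0.315322, coefficient = 1
x_1 = 1.6250, f(x_1) = -0.054177, coefficient = 4
x_2 = 2.0000, f(x_2) = -0.416147, coefficient = 2
x_3 = 2.3750, f(x_3) = -0.720278, coefficient = 4
x_4 = 2.7500, f(x_4) = -0.924302, coefficient = 1

I ≈ (0.375000/3) × -4.539096 = -0.567387
Exact value: -0.567324
Error: 0.000063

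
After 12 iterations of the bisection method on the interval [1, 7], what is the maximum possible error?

Bisection error bound: |error| ≤ (b-a)/2^n
|error| ≤ (7 - 1)/2^12 = 6/2^12
|error| ≤ 0.0014648438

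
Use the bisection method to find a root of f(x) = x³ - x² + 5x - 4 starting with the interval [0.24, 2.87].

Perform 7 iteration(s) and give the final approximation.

f(x) = x³ - x² + 5x - 4
Initial interval: [0.24, 2.87]

Iteration 1:
  c_1 = (0.240000 + 2.870000)/2 = 1.555000
  f(c_1) = f(1.555000) = 5.117004
  f(a) × f(c) < 0, new interval: [0.240000, 1.555000]
Iteration 2:
  c_2 = (0.240000 + 1.555000)/2 = 0.897500
  f(c_2) = f(0.897500) = 0.404936
  f(a) × f(c) < 0, new interval: [0.240000, 0.897500]
Iteration 3:
  c_3 = (0.240000 + 0.897500)/2 = 0.568750
  f(c_3) = f(0.568750) = -1.295749
  f(a) × f(c) ≥ 0, new interval: [0.568750, 0.897500]
Iteration 4:
  c_4 = (0.568750 + 0.897500)/2 = 0.733125
  f(c_4) = f(0.733125) = -0.477813
  f(a) × f(c) ≥ 0, new interval: [0.733125, 0.897500]
Iteration 5:
  c_5 = (0.733125 + 0.897500)/2 = 0.815313
  f(c_5) = f(0.815313) = -0.046206
  f(a) × f(c) ≥ 0, new interval: [0.815313, 0.897500]
Iteration 6:
  c_6 = (0.815313 + 0.897500)/2 = 0.856406
  f(c_6) = f(0.856406) = 0.176715
  f(a) × f(c) < 0, new interval: [0.815313, 0.856406]
Iteration 7:
  c_7 = (0.815313 + 0.856406)/2 = 0.835859
  f(c_7) = f(0.835859) = 0.064618
  f(a) × f(c) < 0, new interval: [0.815313, 0.835859]

After 7 iteration(s), the approximation is c_7 = 0.835859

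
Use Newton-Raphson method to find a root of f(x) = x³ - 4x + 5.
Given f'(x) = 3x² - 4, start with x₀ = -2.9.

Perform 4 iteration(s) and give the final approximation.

f(x) = x³ - 4x + 5
f'(x) = 3x² - 4
x₀ = -2.9

Newton-Raphson formula: x_{n+1} = x_n - f(x_n)/f'(x_n)

Iteration 1:
  f(-2.900000) = -7.789000
  f'(-2.900000) = 21.230000
  x_1 = -2.900000 - (-7.789000)/21.230000 = -2.533114
Iteration 2:
  f(-2.533114) = -1.121684
  f'(-2.533114) = 15.249992
  x_2 = -2.533114 - (-1.121684)/15.249992 = -2.459560
Iteration 3:
  f(-2.459560) = -0.040715
  f'(-2.459560) = 14.148312
  x_3 = -2.459560 - (-0.040715)/14.148312 = -2.456683
Iteration 4:
  f(-2.456683) = -0.000061
  f'(-2.456683) = 14.105869
  x_4 = -2.456683 - (-0.000061)/14.105869 = -2.456678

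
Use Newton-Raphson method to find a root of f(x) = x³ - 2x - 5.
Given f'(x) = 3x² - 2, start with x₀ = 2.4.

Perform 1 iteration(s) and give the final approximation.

f(x) = x³ - 2x - 5
f'(x) = 3x² - 2
x₀ = 2.4

Newton-Raphson formula: x_{n+1} = x_n - f(x_n)/f'(x_n)

Iteration 1:
  f(2.400000) = 4.024000
  f'(2.400000) = 15.280000
  x_1 = 2.400000 - 4.024000/15.280000 = 2.136649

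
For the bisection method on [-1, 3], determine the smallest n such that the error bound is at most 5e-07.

We need (b-a)/2^n ≤ 5e-07
(3 - (-1))/2^n ≤ 5e-07
4/2^n ≤ 5e-07
2^n ≥ 8000000
n ≥ log₂(8000000) = 22.93
n ≥ 23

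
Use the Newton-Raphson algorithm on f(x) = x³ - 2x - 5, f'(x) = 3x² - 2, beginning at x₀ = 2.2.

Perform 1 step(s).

f(x) = x³ - 2x - 5
f'(x) = 3x² - 2
x₀ = 2.2

Newton-Raphson formula: x_{n+1} = x_n - f(x_n)/f'(x_n)

Iteration 1:
  f(2.200000) = 1.248000
  f'(2.200000) = 12.520000
  x_1 = 2.200000 - 1.248000/12.520000 = 2.100319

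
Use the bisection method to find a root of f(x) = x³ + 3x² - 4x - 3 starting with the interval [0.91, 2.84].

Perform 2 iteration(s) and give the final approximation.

f(x) = x³ + 3x² - 4x - 3
Initial interval: [0.91, 2.84]

Iteration 1:
  c_1 = (0.910000 + 2.840000)/2 = 1.875000
  f(c_1) = f(1.875000) = 6.638672
  f(a) × f(c) < 0, new interval: [0.910000, 1.875000]
Iteration 2:
  c_2 = (0.910000 + 1.875000)/2 = 1.392500
  f(c_2) = f(1.392500) = -0.052695
  f(a) × f(c) ≥ 0, new interval: [1.392500, 1.875000]

After 2 iteration(s), the approximation is c_2 = 1.392500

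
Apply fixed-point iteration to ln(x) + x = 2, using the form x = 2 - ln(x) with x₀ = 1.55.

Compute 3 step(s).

Equation: ln(x) + x = 2
Fixed-point form: x = 2 - ln(x)
x₀ = 1.55

x_1 = g(1.550000) = 1.561745
x_2 = g(1.561745) = 1.554196
x_3 = g(1.554196) = 1.559042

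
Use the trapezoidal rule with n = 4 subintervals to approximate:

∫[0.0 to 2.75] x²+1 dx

f(x) = x²+1
a = 0.0, b = 2.75, n = 4
h = (b - a)/n = 0.687500

Trapezoidal rule: (h/2)[f(x₀) + 2f(x₁) + 2f(x₂) + ... + f(xₙ)]

x_0 = 0.0000, f(x_0) = 1.000000, coefficient = 1
x_1 = 0.6875, f(x_1) = 1.472656, coefficient = 2
x_2 = 1.3750, f(x_2) = 2.890625, coefficient = 2
x_3 = 2.0625, f(x_3) = 5.253906, coefficient = 2
x_4 = 2.7500, f(x_4) = 8.562500, coefficient = 1

I ≈ (0.687500/2) × 28.796875 = 9.898926
Exact value: 9.682292
Error: 0.216634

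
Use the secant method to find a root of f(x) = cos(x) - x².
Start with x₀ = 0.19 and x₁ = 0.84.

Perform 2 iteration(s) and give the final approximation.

f(x) = cos(x) - x²
x₀ = 0.19, x₁ = 0.84

Secant formula: x_{n+1} = x_n - f(x_n)(x_n - x_{n-1})/(f(x_n) - f(x_{n-1}))

Iteration 1:
  f(0.190000) = 0.945904
  f(0.840000) = -0.038137
  x_2 = 0.840000 - (-0.038137)×(0.840000 - 0.190000)/(-0.038137 - 0.945904)
       = 0.814809
Iteration 2:
  f(0.840000) = -0.038137
  f(0.814809) = 0.022094
  x_3 = 0.814809 - 0.022094×(0.814809 - 0.840000)/(0.022094 - (-0.038137))
       = 0.824049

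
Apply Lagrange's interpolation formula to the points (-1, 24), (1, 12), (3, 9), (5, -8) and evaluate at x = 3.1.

Lagrange interpolation formula:
P(x) = Σ yᵢ × Lᵢ(x)
where Lᵢ(x) = Π_{j≠i} (x - xⱼ)/(xᵢ - xⱼ)

L_0(3.1) = (3.1 - 1)/(-1 - 1) × (3.1 - 3)/(-1 - 3) × (3.1 - 5)/(-1 - 5) = 0.008313
L_1(3.1) = (3.1 - (-1))/(1 - (-1)) × (3.1 - 3)/(1 - 3) × (3.1 - 5)/(1 - 5) = -0.048688
L_2(3.1) = (3.1 - (-1))/(3 - (-1)) × (3.1 - 1)/(3 - 1) × (3.1 - 5)/(3 - 5) = 1.022437
L_3(3.1) = (3.1 - (-1))/(5 - (-1)) × (3.1 - 1)/(5 - 1) × (3.1 - 3)/(5 - 3) = 0.017938

P(3.1) = 24×L_0(3.1) + 12×L_1(3.1) + 9×L_2(3.1) + (-8)×L_3(3.1)
P(3.1) = 8.673687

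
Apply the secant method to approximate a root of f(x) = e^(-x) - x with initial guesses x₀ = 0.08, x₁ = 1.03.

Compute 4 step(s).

f(x) = e^(-x) - x
x₀ = 0.08, x₁ = 1.03

Secant formula: x_{n+1} = x_n - f(x_n)(x_n - x_{n-1})/(f(x_n) - f(x_{n-1}))

Iteration 1:
  f(0.080000) = 0.843116
  f(1.030000) = -0.672993
  x_2 = 1.030000 - (-0.672993)×(1.030000 - 0.080000)/(-0.672993 - 0.843116)
       = 0.608300
Iteration 2:
  f(1.030000) = -0.672993
  f(0.608300) = -0.064025
  x_3 = 0.608300 - (-0.064025)×(0.608300 - 1.030000)/(-0.064025 - (-0.672993))
       = 0.563964
Iteration 3:
  f(0.608300) = -0.064025
  f(0.563964) = 0.004985
  x_4 = 0.563964 - 0.004985×(0.563964 - 0.608300)/(0.004985 - (-0.064025))
       = 0.567167
Iteration 4:
  f(0.563964) = 0.004985
  f(0.567167) = -0.000037
  x_5 = 0.567167 - (-0.000037)×(0.567167 - 0.563964)/(-0.000037 - 0.004985)
       = 0.567143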